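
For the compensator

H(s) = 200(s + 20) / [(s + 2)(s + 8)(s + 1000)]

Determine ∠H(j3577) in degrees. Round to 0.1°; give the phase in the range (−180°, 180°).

At s = jω = j3577:
zero (s+20): 20 + j3577 → |·| = √(20²+3577²) = √12795329 ≈ 3577.1, ∠ = arctan(3577/20) ≈ 89.68°
pole (s+2): 2 + j3577 → |·| = √(2²+3577²) = √12794933 ≈ 3577, ∠ = arctan(3577/2) ≈ 89.97°
pole (s+8): 8 + j3577 → |·| = √(8²+3577²) = √12794993 ≈ 3577, ∠ = arctan(3577/8) ≈ 89.87°
pole (s+1000): 1000 + j3577 → |·| = √(1000²+3577²) = √13794929 ≈ 3714.2, ∠ = arctan(3577/1000) ≈ 74.38°
∠H = 89.68° − 254.22° = -164.54°

-164.5°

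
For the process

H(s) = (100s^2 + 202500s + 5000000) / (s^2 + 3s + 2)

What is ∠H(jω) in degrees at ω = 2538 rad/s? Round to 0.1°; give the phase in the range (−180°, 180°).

Substitute s = j2538:
Numerator: 100(j2538)^2 + 202500(j2538) + 5000000 = -639144400 + j513945000
Denominator: (j2538)^2 + 3(j2538) + 2 = -6441442 + j7614
|N| = √(639144400² + 513945000²) ≈ 8.2015e+08, ∠N ≈ 141.20°
|D| = √(6441442² + 7614²) ≈ 6.4414e+06, ∠D ≈ 179.93°
∠H = 141.20° − 179.93° = -38.73°

-38.7°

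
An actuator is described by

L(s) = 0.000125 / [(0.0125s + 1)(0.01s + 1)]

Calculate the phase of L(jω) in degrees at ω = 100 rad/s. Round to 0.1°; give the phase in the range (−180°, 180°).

At ω = 100 rad/s:
pole (1 + j100·0.0125) = 1 + j1.25 → |·| ≈ 1.6008, ∠ ≈ 51.34°
pole (1 + j100·0.01) = 1 + j1 → |·| ≈ 1.4142, ∠ ≈ 45.00°
∠L = (0°) − (51.34° + 45.00°) = -96.34°

-96.3°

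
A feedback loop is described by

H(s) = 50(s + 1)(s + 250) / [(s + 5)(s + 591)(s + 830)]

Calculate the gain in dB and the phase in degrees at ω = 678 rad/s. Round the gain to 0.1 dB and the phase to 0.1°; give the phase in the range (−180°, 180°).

-28.5 dB, -18.1°

At s = jω = j678:
zero (s+1): 1 + j678 → |·| = √(1²+678²) = √459685 ≈ 678, ∠ = arctan(678/1) ≈ 89.92°
zero (s+250): 250 + j678 → |·| = √(250²+678²) = √522184 ≈ 722.62, ∠ = arctan(678/250) ≈ 69.76°
pole (s+5): 5 + j678 → |·| = √(5²+678²) = √459709 ≈ 678.02, ∠ = arctan(678/5) ≈ 89.58°
pole (s+591): 591 + j678 → |·| = √(591²+678²) = √808965 ≈ 899.42, ∠ = arctan(678/591) ≈ 48.92°
pole (s+830): 830 + j678 → |·| = √(830²+678²) = √1148584 ≈ 1071.7, ∠ = arctan(678/830) ≈ 39.24°
|H| = 50 · 4.8994e+05 / 6.5355e+08 ≈ 0.037483
Gain = 20 log₁₀(0.037483) ≈ -28.52 dB
∠H = 159.68° − 177.74° = -18.06°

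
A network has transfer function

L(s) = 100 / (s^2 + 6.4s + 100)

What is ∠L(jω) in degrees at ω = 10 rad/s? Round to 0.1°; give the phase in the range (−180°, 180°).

At s = jω = j10:
quadratic: (j10)² + 6.4·j10 + 100 = 0 + j64 → |·| ≈ 64, ∠ ≈ 90.00°
∠L = 0.00° − 90.00° = -90.00°

-90.0°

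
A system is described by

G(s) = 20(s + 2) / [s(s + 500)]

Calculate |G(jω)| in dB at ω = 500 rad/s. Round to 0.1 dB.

-31.0 dB

At s = jω = j500:
zero (s+2): 2 + j500 → |·| = √(2²+500²) = √250004 ≈ 500, ∠ = arctan(500/2) ≈ 89.77°
pole (s+500): 500 + j500 → |·| = √(500²+500²) = √500000 ≈ 707.11, ∠ = arctan(500/500) ≈ 45.00°
pole at origin: |s| = 500, ∠ = 90.00° (in denominator)
|G| = 20 · 500 / 3.5356e+05 ≈ 0.028284
Gain = 20 log₁₀(0.028284) ≈ -30.97 dB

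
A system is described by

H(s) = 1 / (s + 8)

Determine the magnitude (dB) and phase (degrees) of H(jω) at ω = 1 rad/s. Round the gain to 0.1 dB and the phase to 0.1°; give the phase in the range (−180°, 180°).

-18.1 dB, -7.1°

At s = jω = j1:
pole (s+8): 8 + j1 → |·| = √(8²+1²) = √65 ≈ 8.0623, ∠ = arctan(1/8) ≈ 7.13°
|H| = 1 / 8.0623 ≈ 0.12403
Gain = 20 log₁₀(0.12403) ≈ -18.13 dB
∠H = 0.00° − 7.13° = -7.13°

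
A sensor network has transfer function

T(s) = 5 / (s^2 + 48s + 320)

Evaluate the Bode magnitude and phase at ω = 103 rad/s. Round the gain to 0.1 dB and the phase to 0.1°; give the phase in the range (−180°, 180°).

Substitute s = j103:
Numerator: 5 = 5 + j0
Denominator: (j103)^2 + 48(j103) + 320 = -10289 + j4944
|N| = √(5² + 0²) ≈ 5, ∠N ≈ 0.00°
|D| = √(10289² + 4944²) ≈ 11415, ∠D ≈ 154.34°
|T| = 5 / 11415 ≈ 0.00043802
Gain = 20 log₁₀(0.00043802) ≈ -67.17 dB
∠T = 0.00° − 154.34° = -154.34°

-67.2 dB, -154.3°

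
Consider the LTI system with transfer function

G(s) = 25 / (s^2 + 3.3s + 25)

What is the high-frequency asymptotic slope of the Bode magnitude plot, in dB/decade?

Each pole contributes −20 dB/decade at high frequency; each zero contributes +20 dB/decade.
Net: 0 zero(s) − 2 pole(s) → -40 dB/decade.

-40 dB/decade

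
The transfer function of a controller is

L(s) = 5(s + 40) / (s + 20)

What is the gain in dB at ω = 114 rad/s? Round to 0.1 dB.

14.4 dB

At s = jω = j114:
zero (s+40): 40 + j114 → |·| = √(40²+114²) = √14596 ≈ 120.81, ∠ = arctan(114/40) ≈ 70.67°
pole (s+20): 20 + j114 → |·| = √(20²+114²) = √13396 ≈ 115.74, ∠ = arctan(114/20) ≈ 80.05°
|L| = 5 · 120.81 / 115.74 ≈ 5.219
Gain = 20 log₁₀(5.219) ≈ 14.35 dB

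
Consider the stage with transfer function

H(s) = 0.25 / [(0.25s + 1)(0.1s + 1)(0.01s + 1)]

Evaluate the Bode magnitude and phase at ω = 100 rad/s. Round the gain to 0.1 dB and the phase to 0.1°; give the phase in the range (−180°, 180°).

-63.1 dB, 143.0°

At ω = 100 rad/s:
pole (1 + j100·0.25) = 1 + j25 → |·| ≈ 25.02, ∠ ≈ 87.71°
pole (1 + j100·0.1) = 1 + j10 → |·| ≈ 10.05, ∠ ≈ 84.29°
pole (1 + j100·0.01) = 1 + j1 → |·| ≈ 1.4142, ∠ ≈ 45.00°
|H| = 0.25 · 1 / (25.02 · 10.05 · 1.4142) ≈ 0.00070303
Gain = 20 log₁₀(0.00070303) ≈ -63.06 dB
∠H = (0°) − (87.71° + 84.29° + 45.00°) = -217.00° ≡ 143.00° (principal value)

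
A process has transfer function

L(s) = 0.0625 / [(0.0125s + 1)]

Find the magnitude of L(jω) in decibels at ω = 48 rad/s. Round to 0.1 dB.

-25.4 dB

At ω = 48 rad/s:
pole (1 + j48·0.0125) = 1 + j0.6 → |·| ≈ 1.1662, ∠ ≈ 30.96°
|L| = 0.0625 · 1 / (1.1662) ≈ 0.053593
Gain = 20 log₁₀(0.053593) ≈ -25.42 dB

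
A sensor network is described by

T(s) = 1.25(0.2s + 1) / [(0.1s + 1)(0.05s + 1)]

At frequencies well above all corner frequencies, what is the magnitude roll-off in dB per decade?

-20 dB/decade

Each pole contributes −20 dB/decade at high frequency; each zero contributes +20 dB/decade.
Net: 1 zero(s) − 2 pole(s) → -20 dB/decade.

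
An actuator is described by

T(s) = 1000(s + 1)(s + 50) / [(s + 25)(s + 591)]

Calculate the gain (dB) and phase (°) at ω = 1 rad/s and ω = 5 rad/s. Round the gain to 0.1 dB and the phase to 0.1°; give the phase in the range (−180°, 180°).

ω = 1: 13.6 dB, 43.8°; ω = 5: 24.6 dB, 72.6°

At s = jω = j1:
zero (s+1): 1 + j1 → |·| = √(1²+1²) = √2 ≈ 1.4142, ∠ = arctan(1/1) ≈ 45.00°
zero (s+50): 50 + j1 → |·| = √(50²+1²) = √2501 ≈ 50.01, ∠ = arctan(1/50) ≈ 1.15°
pole (s+25): 25 + j1 → |·| = √(25²+1²) = √626 ≈ 25.02, ∠ = arctan(1/25) ≈ 2.29°
pole (s+591): 591 + j1 → |·| = √(591²+1²) = √349282 ≈ 591, ∠ = arctan(1/591) ≈ 0.10°
|T| = 1000 · 70.724 / 14787 ≈ 4.7828
Gain = 20 log₁₀(4.7828) ≈ 13.59 dB
∠T = 46.15° − 2.39° = 43.76°

At s = jω = j5:
zero (s+1): 1 + j5 → |·| = √(1²+5²) = √26 ≈ 5.099, ∠ = arctan(5/1) ≈ 78.69°
zero (s+50): 50 + j5 → |·| = √(50²+5²) = √2525 ≈ 50.249, ∠ = arctan(5/50) ≈ 5.71°
pole (s+25): 25 + j5 → |·| = √(25²+5²) = √650 ≈ 25.495, ∠ = arctan(5/25) ≈ 11.31°
pole (s+591): 591 + j5 → |·| = √(591²+5²) = √349306 ≈ 591.02, ∠ = arctan(5/591) ≈ 0.48°
|T| = 1000 · 256.22 / 15068 ≈ 17.004
Gain = 20 log₁₀(17.004) ≈ 24.61 dB
∠T = 84.40° − 11.79° = 72.61°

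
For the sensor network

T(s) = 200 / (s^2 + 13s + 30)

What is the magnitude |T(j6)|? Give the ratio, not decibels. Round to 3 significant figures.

2.56

Substitute s = j6:
Numerator: 200 = 200 + j0
Denominator: (j6)^2 + 13(j6) + 30 = -6 + j78
|N| = √(200² + 0²) ≈ 200, ∠N ≈ 0.00°
|D| = √(6² + 78²) ≈ 78.23, ∠D ≈ 94.40°
|T| = 200 / 78.23 ≈ 2.5566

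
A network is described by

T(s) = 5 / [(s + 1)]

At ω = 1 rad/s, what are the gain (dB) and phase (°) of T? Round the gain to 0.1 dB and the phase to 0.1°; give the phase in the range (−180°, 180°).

11.0 dB, -45.0°

At ω = 1 rad/s:
pole (1 + j1·1) = 1 + j1 → |·| ≈ 1.4142, ∠ ≈ 45.00°
|T| = 5 · 1 / (1.4142) ≈ 3.5356
Gain = 20 log₁₀(3.5356) ≈ 10.97 dB
∠T = (0°) − (45.00°) = -45.00°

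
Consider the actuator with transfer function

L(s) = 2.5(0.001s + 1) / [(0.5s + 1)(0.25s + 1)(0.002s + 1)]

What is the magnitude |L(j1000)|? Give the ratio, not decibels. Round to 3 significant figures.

1.26e-05

At ω = 1000 rad/s:
zero (1 + j1000·0.001) = 1 + j1 → |·| ≈ 1.4142, ∠ ≈ 45.00°
pole (1 + j1000·0.5) = 1 + j500 → |·| ≈ 500, ∠ ≈ 89.89°
pole (1 + j1000·0.25) = 1 + j250 → |·| ≈ 250, ∠ ≈ 89.77°
pole (1 + j1000·0.002) = 1 + j2 → |·| ≈ 2.2361, ∠ ≈ 63.43°
|L| = 2.5 · 1.4142 / (500 · 250 · 2.2361) ≈ 1.2649e-05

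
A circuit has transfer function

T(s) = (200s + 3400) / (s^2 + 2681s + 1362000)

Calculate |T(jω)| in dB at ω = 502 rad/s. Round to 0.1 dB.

Substitute s = j502:
Numerator: 200(j502) + 3400 = 3400 + j100400
Denominator: (j502)^2 + 2681(j502) + 1362000 = 1109996 + j1345862
|N| = √(3400² + 100400²) ≈ 1.0046e+05, ∠N ≈ 88.06°
|D| = √(1109996² + 1345862²) ≈ 1.7445e+06, ∠D ≈ 50.49°
|T| = 1.0046e+05 / 1.7445e+06 ≈ 0.057587
Gain = 20 log₁₀(0.057587) ≈ -24.79 dB

-24.8 dB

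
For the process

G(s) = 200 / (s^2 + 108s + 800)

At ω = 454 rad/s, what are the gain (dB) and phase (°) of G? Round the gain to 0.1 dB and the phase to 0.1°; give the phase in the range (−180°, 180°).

Substitute s = j454:
Numerator: 200 = 200 + j0
Denominator: (j454)^2 + 108(j454) + 800 = -205316 + j49032
|N| = √(200² + 0²) ≈ 200, ∠N ≈ 0.00°
|D| = √(205316² + 49032²) ≈ 2.1109e+05, ∠D ≈ 166.57°
|G| = 200 / 2.1109e+05 ≈ 0.00094746
Gain = 20 log₁₀(0.00094746) ≈ -60.47 dB
∠G = 0.00° − 166.57° = -166.57°

-60.5 dB, -166.6°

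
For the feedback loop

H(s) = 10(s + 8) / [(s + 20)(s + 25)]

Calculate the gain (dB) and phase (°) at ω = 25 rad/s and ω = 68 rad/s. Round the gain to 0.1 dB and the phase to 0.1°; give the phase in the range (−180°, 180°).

ω = 25: -12.7 dB, -24.1°; ω = 68: -17.5 dB, -60.1°

At s = jω = j25:
zero (s+8): 8 + j25 → |·| = √(8²+25²) = √689 ≈ 26.249, ∠ = arctan(25/8) ≈ 72.26°
pole (s+20): 20 + j25 → |·| = √(20²+25²) = √1025 ≈ 32.016, ∠ = arctan(25/20) ≈ 51.34°
pole (s+25): 25 + j25 → |·| = √(25²+25²) = √1250 ≈ 35.355, ∠ = arctan(25/25) ≈ 45.00°
|H| = 10 · 26.249 / 1131.9 ≈ 0.2319
Gain = 20 log₁₀(0.2319) ≈ -12.69 dB
∠H = 72.26° − 96.34° = -24.08°

At s = jω = j68:
zero (s+8): 8 + j68 → |·| = √(8²+68²) = √4688 ≈ 68.469, ∠ = arctan(68/8) ≈ 83.29°
pole (s+20): 20 + j68 → |·| = √(20²+68²) = √5024 ≈ 70.88, ∠ = arctan(68/20) ≈ 73.61°
pole (s+25): 25 + j68 → |·| = √(25²+68²) = √5249 ≈ 72.45, ∠ = arctan(68/25) ≈ 69.81°
|H| = 10 · 68.469 / 5135.3 ≈ 0.13333
Gain = 20 log₁₀(0.13333) ≈ -17.50 dB
∠H = 83.29° − 143.42° = -60.13°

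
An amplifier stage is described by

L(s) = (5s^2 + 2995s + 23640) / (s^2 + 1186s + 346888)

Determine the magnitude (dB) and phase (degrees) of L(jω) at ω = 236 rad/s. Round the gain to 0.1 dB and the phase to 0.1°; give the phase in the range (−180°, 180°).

5.4 dB, 66.0°

Substitute s = j236:
Numerator: 5(j236)^2 + 2995(j236) + 23640 = -254840 + j706820
Denominator: (j236)^2 + 1186(j236) + 346888 = 291192 + j279896
|N| = √(254840² + 706820²) ≈ 7.5136e+05, ∠N ≈ 109.83°
|D| = √(291192² + 279896²) ≈ 4.039e+05, ∠D ≈ 43.87°
|L| = 7.5136e+05 / 4.039e+05 ≈ 1.8603
Gain = 20 log₁₀(1.8603) ≈ 5.39 dB
∠L = 109.83° − 43.87° = 65.96°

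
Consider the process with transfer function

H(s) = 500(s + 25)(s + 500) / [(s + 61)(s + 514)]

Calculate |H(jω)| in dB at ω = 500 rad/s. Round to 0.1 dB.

At s = jω = j500:
zero (s+25): 25 + j500 → |·| = √(25²+500²) = √250625 ≈ 500.62, ∠ = arctan(500/25) ≈ 87.14°
zero (s+500): 500 + j500 → |·| = √(500²+500²) = √500000 ≈ 707.11, ∠ = arctan(500/500) ≈ 45.00°
pole (s+61): 61 + j500 → |·| = √(61²+500²) = √253721 ≈ 503.71, ∠ = arctan(500/61) ≈ 83.04°
pole (s+514): 514 + j500 → |·| = √(514²+500²) = √514196 ≈ 717.07, ∠ = arctan(500/514) ≈ 44.21°
|H| = 500 · 3.5399e+05 / 3.612e+05 ≈ 490.02
Gain = 20 log₁₀(490.02) ≈ 53.80 dB

53.8 dB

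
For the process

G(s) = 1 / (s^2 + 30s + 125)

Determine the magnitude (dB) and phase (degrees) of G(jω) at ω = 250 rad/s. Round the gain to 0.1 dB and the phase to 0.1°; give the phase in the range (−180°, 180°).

-96.0 dB, -173.1°

Substitute s = j250:
Numerator: 1 = 1 + j0
Denominator: (j250)^2 + 30(j250) + 125 = -62375 + j7500
|N| = √(1² + 0²) ≈ 1, ∠N ≈ 0.00°
|D| = √(62375² + 7500²) ≈ 62824, ∠D ≈ 173.14°
|G| = 1 / 62824 ≈ 1.5917e-05
Gain = 20 log₁₀(1.5917e-05) ≈ -95.96 dB
∠G = 0.00° − 173.14° = -173.14°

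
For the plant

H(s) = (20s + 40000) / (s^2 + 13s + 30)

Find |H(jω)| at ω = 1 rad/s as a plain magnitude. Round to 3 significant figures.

Substitute s = j1:
Numerator: 20(j1) + 40000 = 40000 + j20
Denominator: (j1)^2 + 13(j1) + 30 = 29 + j13
|N| = √(40000² + 20²) ≈ 40000, ∠N ≈ 0.03°
|D| = √(29² + 13²) ≈ 31.78, ∠D ≈ 24.15°
|H| = 40000 / 31.78 ≈ 1258.7

1.26e+03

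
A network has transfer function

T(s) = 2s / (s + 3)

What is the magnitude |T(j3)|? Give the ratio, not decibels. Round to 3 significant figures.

At s = jω = j3:
zero at origin: s = j3 → |·| = 3, ∠ = 90.00°
pole (s+3): 3 + j3 → |·| = √(3²+3²) = √18 ≈ 4.2426, ∠ = arctan(3/3) ≈ 45.00°
|T| = 2 · 3 / 4.2426 ≈ 1.4142

1.41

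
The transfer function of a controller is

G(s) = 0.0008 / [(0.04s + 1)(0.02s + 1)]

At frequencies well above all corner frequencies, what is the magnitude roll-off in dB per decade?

-40 dB/decade

Each pole contributes −20 dB/decade at high frequency; each zero contributes +20 dB/decade.
Net: 0 zero(s) − 2 pole(s) → -40 dB/decade.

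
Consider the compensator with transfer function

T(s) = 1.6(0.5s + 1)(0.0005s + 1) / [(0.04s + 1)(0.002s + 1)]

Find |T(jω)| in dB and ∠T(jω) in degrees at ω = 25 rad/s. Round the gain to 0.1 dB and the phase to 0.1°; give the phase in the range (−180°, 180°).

23.0 dB, 38.3°

At ω = 25 rad/s:
zero (1 + j25·0.5) = 1 + j12.5 → |·| ≈ 12.54, ∠ ≈ 85.43°
zero (1 + j25·0.0005) = 1 + j0.0125 → |·| ≈ 1.0001, ∠ ≈ 0.72°
pole (1 + j25·0.04) = 1 + j1 → |·| ≈ 1.4142, ∠ ≈ 45.00°
pole (1 + j25·0.002) = 1 + j0.05 → |·| ≈ 1.0012, ∠ ≈ 2.86°
|T| = 1.6 · 12.54 · 1.0001 / (1.4142 · 1.0012) ≈ 14.172
Gain = 20 log₁₀(14.172) ≈ 23.03 dB
∠T = (85.43° + 0.72°) − (45.00° + 2.86°) = 38.29°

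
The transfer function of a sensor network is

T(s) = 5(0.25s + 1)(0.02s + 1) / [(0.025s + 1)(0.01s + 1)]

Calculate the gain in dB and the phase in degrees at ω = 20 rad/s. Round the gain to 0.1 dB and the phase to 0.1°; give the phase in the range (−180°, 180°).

At ω = 20 rad/s:
zero (1 + j20·0.25) = 1 + j5 → |·| ≈ 5.099, ∠ ≈ 78.69°
zero (1 + j20·0.02) = 1 + j0.4 → |·| ≈ 1.077, ∠ ≈ 21.80°
pole (1 + j20·0.025) = 1 + j0.5 → |·| ≈ 1.118, ∠ ≈ 26.57°
pole (1 + j20·0.01) = 1 + j0.2 → |·| ≈ 1.0198, ∠ ≈ 11.31°
|T| = 5 · 5.099 · 1.077 / (1.118 · 1.0198) ≈ 24.083
Gain = 20 log₁₀(24.083) ≈ 27.63 dB
∠T = (78.69° + 21.80°) − (26.57° + 11.31°) = 62.61°

27.6 dB, 62.6°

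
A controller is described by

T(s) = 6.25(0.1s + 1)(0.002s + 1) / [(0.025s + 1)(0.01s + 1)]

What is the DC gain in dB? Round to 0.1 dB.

T(0) = 6.25 · 1 / 1 = 6.25
20 log₁₀(6.25) ≈ 15.92 dB

15.9 dB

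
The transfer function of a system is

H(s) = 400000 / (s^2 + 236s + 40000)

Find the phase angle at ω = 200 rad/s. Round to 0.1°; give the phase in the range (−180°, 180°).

-90.0°

At s = jω = j200:
quadratic: (j200)² + 236·j200 + 40000 = 0 + j47200 → |·| ≈ 47200, ∠ ≈ 90.00°
∠H = 0.00° − 90.00° = -90.00°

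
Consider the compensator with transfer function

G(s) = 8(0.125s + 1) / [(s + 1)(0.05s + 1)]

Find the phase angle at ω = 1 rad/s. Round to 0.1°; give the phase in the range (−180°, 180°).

At ω = 1 rad/s:
zero (1 + j1·0.125) = 1 + j0.125 → |·| ≈ 1.0078, ∠ ≈ 7.13°
pole (1 + j1·1) = 1 + j1 → |·| ≈ 1.4142, ∠ ≈ 45.00°
pole (1 + j1·0.05) = 1 + j0.05 → |·| ≈ 1.0012, ∠ ≈ 2.86°
∠G = (7.13°) − (45.00° + 2.86°) = -40.73°

-40.7°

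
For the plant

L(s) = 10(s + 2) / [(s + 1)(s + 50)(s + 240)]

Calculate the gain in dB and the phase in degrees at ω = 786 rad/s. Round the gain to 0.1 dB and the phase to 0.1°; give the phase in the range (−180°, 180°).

-96.2 dB, -159.5°

At s = jω = j786:
zero (s+2): 2 + j786 → |·| = √(2²+786²) = √617800 ≈ 786, ∠ = arctan(786/2) ≈ 89.85°
pole (s+1): 1 + j786 → |·| = √(1²+786²) = √617797 ≈ 786, ∠ = arctan(786/1) ≈ 89.93°
pole (s+50): 50 + j786 → |·| = √(50²+786²) = √620296 ≈ 787.59, ∠ = arctan(786/50) ≈ 86.36°
pole (s+240): 240 + j786 → |·| = √(240²+786²) = √675396 ≈ 821.82, ∠ = arctan(786/240) ≈ 73.02°
|L| = 10 · 786 / 5.0874e+08 ≈ 1.545e-05
Gain = 20 log₁₀(1.545e-05) ≈ -96.22 dB
∠L = 89.85° − 249.31° = -159.46°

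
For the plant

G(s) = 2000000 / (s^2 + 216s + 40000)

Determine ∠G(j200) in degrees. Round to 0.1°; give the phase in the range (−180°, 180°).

-90.0°

At s = jω = j200:
quadratic: (j200)² + 216·j200 + 40000 = 0 + j43200 → |·| ≈ 43200, ∠ ≈ 90.00°
∠G = 0.00° − 90.00° = -90.00°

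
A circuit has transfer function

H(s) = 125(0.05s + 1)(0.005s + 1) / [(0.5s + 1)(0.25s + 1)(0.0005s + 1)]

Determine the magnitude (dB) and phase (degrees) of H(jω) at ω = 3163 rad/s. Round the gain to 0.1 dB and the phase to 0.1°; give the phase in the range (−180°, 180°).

At ω = 3163 rad/s:
zero (1 + j3163·0.05) = 1 + j158.15 → |·| ≈ 158.15, ∠ ≈ 89.64°
zero (1 + j3163·0.005) = 1 + j15.815 → |·| ≈ 15.847, ∠ ≈ 86.38°
pole (1 + j3163·0.5) = 1 + j1581.5 → |·| ≈ 1581.5, ∠ ≈ 89.96°
pole (1 + j3163·0.25) = 1 + j790.75 → |·| ≈ 790.75, ∠ ≈ 89.93°
pole (1 + j3163·0.0005) = 1 + j1.5815 → |·| ≈ 1.8711, ∠ ≈ 57.69°
|H| = 125 · 158.15 · 15.847 / (1581.5 · 790.75 · 1.8711) ≈ 0.13388
Gain = 20 log₁₀(0.13388) ≈ -17.47 dB
∠H = (89.64° + 86.38°) − (89.96° + 89.93° + 57.69°) = -61.56°

-17.5 dB, -61.6°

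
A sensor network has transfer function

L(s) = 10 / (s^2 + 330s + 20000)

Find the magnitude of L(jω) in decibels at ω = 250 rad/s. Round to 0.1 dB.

-79.4 dB

Substitute s = j250:
Numerator: 10 = 10 + j0
Denominator: (j250)^2 + 330(j250) + 20000 = -42500 + j82500
|N| = √(10² + 0²) ≈ 10, ∠N ≈ 0.00°
|D| = √(42500² + 82500²) ≈ 92804, ∠D ≈ 117.26°
|L| = 10 / 92804 ≈ 0.00010775
Gain = 20 log₁₀(0.00010775) ≈ -79.35 dB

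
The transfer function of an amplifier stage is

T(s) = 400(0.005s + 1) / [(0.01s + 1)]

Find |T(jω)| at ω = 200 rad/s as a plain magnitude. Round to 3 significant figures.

At ω = 200 rad/s:
zero (1 + j200·0.005) = 1 + j1 → |·| ≈ 1.4142, ∠ ≈ 45.00°
pole (1 + j200·0.01) = 1 + j2 → |·| ≈ 2.2361, ∠ ≈ 63.43°
|T| = 400 · 1.4142 / (2.2361) ≈ 252.98

253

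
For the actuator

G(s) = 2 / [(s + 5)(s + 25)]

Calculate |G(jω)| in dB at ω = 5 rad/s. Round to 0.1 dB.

At s = jω = j5:
pole (s+5): 5 + j5 → |·| = √(5²+5²) = √50 ≈ 7.0711, ∠ = arctan(5/5) ≈ 45.00°
pole (s+25): 25 + j5 → |·| = √(25²+5²) = √650 ≈ 25.495, ∠ = arctan(5/25) ≈ 11.31°
|G| = 2 / 180.28 ≈ 0.011094
Gain = 20 log₁₀(0.011094) ≈ -39.10 dB

-39.1 dB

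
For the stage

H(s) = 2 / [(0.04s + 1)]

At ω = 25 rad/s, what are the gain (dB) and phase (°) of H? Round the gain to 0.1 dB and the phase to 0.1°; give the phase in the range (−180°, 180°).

At ω = 25 rad/s:
pole (1 + j25·0.04) = 1 + j1 → |·| ≈ 1.4142, ∠ ≈ 45.00°
|H| = 2 · 1 / (1.4142) ≈ 1.4142
Gain = 20 log₁₀(1.4142) ≈ 3.01 dB
∠H = (0°) − (45.00°) = -45.00°

3.0 dB, -45.0°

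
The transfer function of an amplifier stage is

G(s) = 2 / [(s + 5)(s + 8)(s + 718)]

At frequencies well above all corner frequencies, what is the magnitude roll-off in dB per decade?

Each pole contributes −20 dB/decade at high frequency; each zero contributes +20 dB/decade.
Net: 0 zero(s) − 3 pole(s) → -60 dB/decade.

-60 dB/decade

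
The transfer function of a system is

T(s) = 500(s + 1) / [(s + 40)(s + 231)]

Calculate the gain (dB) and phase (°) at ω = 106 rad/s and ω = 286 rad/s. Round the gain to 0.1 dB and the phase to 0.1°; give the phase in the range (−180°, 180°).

ω = 106: 5.3 dB, -4.5°; ω = 286: 2.6 dB, -43.3°

At s = jω = j106:
zero (s+1): 1 + j106 → |·| = √(1²+106²) = √11237 ≈ 106, ∠ = arctan(106/1) ≈ 89.46°
pole (s+40): 40 + j106 → |·| = √(40²+106²) = √12836 ≈ 113.3, ∠ = arctan(106/40) ≈ 69.33°
pole (s+231): 231 + j106 → |·| = √(231²+106²) = √64597 ≈ 254.16, ∠ = arctan(106/231) ≈ 24.65°
|T| = 500 · 106 / 28796 ≈ 1.8405
Gain = 20 log₁₀(1.8405) ≈ 5.30 dB
∠T = 89.46° − 93.98° = -4.52°

At s = jω = j286:
zero (s+1): 1 + j286 → |·| = √(1²+286²) = √81797 ≈ 286, ∠ = arctan(286/1) ≈ 89.80°
pole (s+40): 40 + j286 → |·| = √(40²+286²) = √83396 ≈ 288.78, ∠ = arctan(286/40) ≈ 82.04°
pole (s+231): 231 + j286 → |·| = √(231²+286²) = √135157 ≈ 367.64, ∠ = arctan(286/231) ≈ 51.07°
|T| = 500 · 286 / 1.0617e+05 ≈ 1.3469
Gain = 20 log₁₀(1.3469) ≈ 2.59 dB
∠T = 89.80° − 133.11° = -43.31°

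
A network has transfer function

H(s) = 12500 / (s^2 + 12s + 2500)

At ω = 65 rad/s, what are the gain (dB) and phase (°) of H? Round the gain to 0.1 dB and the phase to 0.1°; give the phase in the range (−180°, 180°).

16.4 dB, -155.7°

At s = jω = j65:
quadratic: (j65)² + 12·j65 + 2500 = -1725 + j780 → |·| ≈ 1893.2, ∠ ≈ 155.67°
|H| = 12500 / 1893.2 ≈ 6.6026
Gain = 20 log₁₀(6.6026) ≈ 16.39 dB
∠H = 0.00° − 155.67° = -155.67°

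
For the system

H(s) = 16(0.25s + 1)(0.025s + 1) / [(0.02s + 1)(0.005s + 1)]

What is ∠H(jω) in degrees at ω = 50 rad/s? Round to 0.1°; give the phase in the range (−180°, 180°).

77.7°

At ω = 50 rad/s:
zero (1 + j50·0.25) = 1 + j12.5 → |·| ≈ 12.54, ∠ ≈ 85.43°
zero (1 + j50·0.025) = 1 + j1.25 → |·| ≈ 1.6008, ∠ ≈ 51.34°
pole (1 + j50·0.02) = 1 + j1 → |·| ≈ 1.4142, ∠ ≈ 45.00°
pole (1 + j50·0.005) = 1 + j0.25 → |·| ≈ 1.0308, ∠ ≈ 14.04°
∠H = (85.43° + 51.34°) − (45.00° + 14.04°) = 77.73°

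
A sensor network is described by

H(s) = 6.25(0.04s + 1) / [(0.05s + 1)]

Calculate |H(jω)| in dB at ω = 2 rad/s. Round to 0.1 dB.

15.9 dB

At ω = 2 rad/s:
zero (1 + j2·0.04) = 1 + j0.08 → |·| ≈ 1.0032, ∠ ≈ 4.57°
pole (1 + j2·0.05) = 1 + j0.1 → |·| ≈ 1.005, ∠ ≈ 5.71°
|H| = 6.25 · 1.0032 / (1.005) ≈ 6.2388
Gain = 20 log₁₀(6.2388) ≈ 15.90 dB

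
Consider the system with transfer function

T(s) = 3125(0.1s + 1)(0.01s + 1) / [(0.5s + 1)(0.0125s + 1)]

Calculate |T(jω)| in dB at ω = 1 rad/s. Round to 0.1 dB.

69.0 dB

At ω = 1 rad/s:
zero (1 + j1·0.1) = 1 + j0.1 → |·| ≈ 1.005, ∠ ≈ 5.71°
zero (1 + j1·0.01) = 1 + j0.01 → |·| ≈ 1, ∠ ≈ 0.57°
pole (1 + j1·0.5) = 1 + j0.5 → |·| ≈ 1.118, ∠ ≈ 26.57°
pole (1 + j1·0.0125) = 1 + j0.0125 → |·| ≈ 1.0001, ∠ ≈ 0.72°
|T| = 3125 · 1.005 · 1 / (1.118 · 1.0001) ≈ 2808.9
Gain = 20 log₁₀(2808.9) ≈ 68.97 dB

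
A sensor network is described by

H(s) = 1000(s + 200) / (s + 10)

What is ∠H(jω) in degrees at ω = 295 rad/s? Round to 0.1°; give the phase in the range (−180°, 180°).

-32.2°

At s = jω = j295:
zero (s+200): 200 + j295 → |·| = √(200²+295²) = √127025 ≈ 356.41, ∠ = arctan(295/200) ≈ 55.86°
pole (s+10): 10 + j295 → |·| = √(10²+295²) = √87125 ≈ 295.17, ∠ = arctan(295/10) ≈ 88.06°
∠H = 55.86° − 88.06° = -32.20°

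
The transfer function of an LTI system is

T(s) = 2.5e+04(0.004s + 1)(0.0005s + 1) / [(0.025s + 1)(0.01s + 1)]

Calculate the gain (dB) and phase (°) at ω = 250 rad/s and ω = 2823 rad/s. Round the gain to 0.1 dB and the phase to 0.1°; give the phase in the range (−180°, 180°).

ω = 250: 66.4 dB, -97.0°; ω = 2823: 47.8 dB, -37.5°

At ω = 250 rad/s:
zero (1 + j250·0.004) = 1 + j1 → |·| ≈ 1.4142, ∠ ≈ 45.00°
zero (1 + j250·0.0005) = 1 + j0.125 → |·| ≈ 1.0078, ∠ ≈ 7.13°
pole (1 + j250·0.025) = 1 + j6.25 → |·| ≈ 6.3295, ∠ ≈ 80.91°
pole (1 + j250·0.01) = 1 + j2.5 → |·| ≈ 2.6926, ∠ ≈ 68.20°
|T| = 2.5e+04 · 1.4142 · 1.0078 / (6.3295 · 2.6926) ≈ 2090.7
Gain = 20 log₁₀(2090.7) ≈ 66.41 dB
∠T = (45.00° + 7.13°) − (80.91° + 68.20°) = -96.98°

At ω = 2823 rad/s:
zero (1 + j2823·0.004) = 1 + j11.292 → |·| ≈ 11.336, ∠ ≈ 84.94°
zero (1 + j2823·0.0005) = 1 + j1.4115 → |·| ≈ 1.7298, ∠ ≈ 54.68°
pole (1 + j2823·0.025) = 1 + j70.575 → |·| ≈ 70.582, ∠ ≈ 89.19°
pole (1 + j2823·0.01) = 1 + j28.23 → |·| ≈ 28.248, ∠ ≈ 87.97°
|T| = 2.5e+04 · 11.336 · 1.7298 / (70.582 · 28.248) ≈ 245.87
Gain = 20 log₁₀(245.87) ≈ 47.81 dB
∠T = (84.94° + 54.68°) − (89.19° + 87.97°) = -37.54°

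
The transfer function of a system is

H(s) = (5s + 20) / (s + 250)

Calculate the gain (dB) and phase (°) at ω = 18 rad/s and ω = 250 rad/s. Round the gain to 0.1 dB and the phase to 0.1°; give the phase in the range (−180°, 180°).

Substitute s = j18:
Numerator: 5(j18) + 20 = 20 + j90
Denominator: (j18) + 250 = 250 + j18
|N| = √(20² + 90²) ≈ 92.195, ∠N ≈ 77.47°
|D| = √(250² + 18²) ≈ 250.65, ∠D ≈ 4.12°
|H| = 92.195 / 250.65 ≈ 0.36782
Gain = 20 log₁₀(0.36782) ≈ -8.69 dB
∠H = 77.47° − 4.12° = 73.35°

Substitute s = j250:
Numerator: 5(j250) + 20 = 20 + j1250
Denominator: (j250) + 250 = 250 + j250
|N| = √(20² + 1250²) ≈ 1250.2, ∠N ≈ 89.08°
|D| = √(250² + 250²) ≈ 353.55, ∠D ≈ 45.00°
|H| = 1250.2 / 353.55 ≈ 3.5361
Gain = 20 log₁₀(3.5361) ≈ 10.97 dB
∠H = 89.08° − 45.00° = 44.08°

ω = 18: -8.7 dB, 73.4°; ω = 250: 11.0 dB, 44.1°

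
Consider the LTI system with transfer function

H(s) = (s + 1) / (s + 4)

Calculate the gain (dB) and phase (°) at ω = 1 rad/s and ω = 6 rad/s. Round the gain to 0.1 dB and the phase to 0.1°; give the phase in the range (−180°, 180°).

ω = 1: -9.3 dB, 31.0°; ω = 6: -1.5 dB, 24.2°

Substitute s = j1:
Numerator: (j1) + 1 = 1 + j1
Denominator: (j1) + 4 = 4 + j1
|N| = √(1² + 1²) ≈ 1.4142, ∠N ≈ 45.00°
|D| = √(4² + 1²) ≈ 4.1231, ∠D ≈ 14.04°
|H| = 1.4142 / 4.1231 ≈ 0.34299
Gain = 20 log₁₀(0.34299) ≈ -9.29 dB
∠H = 45.00° − 14.04° = 30.96°

Substitute s = j6:
Numerator: (j6) + 1 = 1 + j6
Denominator: (j6) + 4 = 4 + j6
|N| = √(1² + 6²) ≈ 6.0828, ∠N ≈ 80.54°
|D| = √(4² + 6²) ≈ 7.2111, ∠D ≈ 56.31°
|H| = 6.0828 / 7.2111 ≈ 0.84353
Gain = 20 log₁₀(0.84353) ≈ -1.48 dB
∠H = 80.54° − 56.31° = 24.23°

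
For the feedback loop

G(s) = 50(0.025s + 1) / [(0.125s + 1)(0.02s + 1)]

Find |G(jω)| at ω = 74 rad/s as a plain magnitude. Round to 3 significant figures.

At ω = 74 rad/s:
zero (1 + j74·0.025) = 1 + j1.85 → |·| ≈ 2.103, ∠ ≈ 61.61°
pole (1 + j74·0.125) = 1 + j9.25 → |·| ≈ 9.3039, ∠ ≈ 83.83°
pole (1 + j74·0.02) = 1 + j1.48 → |·| ≈ 1.7862, ∠ ≈ 55.95°
|G| = 50 · 2.103 / (9.3039 · 1.7862) ≈ 6.3272

6.33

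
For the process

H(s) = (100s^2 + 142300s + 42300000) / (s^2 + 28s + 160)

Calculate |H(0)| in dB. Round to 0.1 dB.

H(0) = 42300000 / 160 ≈ 2.6438e+05
20 log₁₀(2.6438e+05) ≈ 108.44 dB

108.4 dB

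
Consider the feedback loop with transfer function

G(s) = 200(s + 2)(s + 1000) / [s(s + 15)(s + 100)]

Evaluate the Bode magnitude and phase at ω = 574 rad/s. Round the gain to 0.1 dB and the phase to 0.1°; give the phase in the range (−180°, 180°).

At s = jω = j574:
zero (s+2): 2 + j574 → |·| = √(2²+574²) = √329480 ≈ 574, ∠ = arctan(574/2) ≈ 89.80°
zero (s+1000): 1000 + j574 → |·| = √(1000²+574²) = √1329476 ≈ 1153, ∠ = arctan(574/1000) ≈ 29.86°
pole (s+15): 15 + j574 → |·| = √(15²+574²) = √329701 ≈ 574.2, ∠ = arctan(574/15) ≈ 88.50°
pole (s+100): 100 + j574 → |·| = √(100²+574²) = √339476 ≈ 582.65, ∠ = arctan(574/100) ≈ 80.12°
pole at origin: |s| = 574, ∠ = 90.00° (in denominator)
|G| = 200 · 6.6182e+05 / 1.9204e+08 ≈ 0.68925
Gain = 20 log₁₀(0.68925) ≈ -3.23 dB
∠G = 119.66° − 258.62° = -138.96°

-3.2 dB, -139.0°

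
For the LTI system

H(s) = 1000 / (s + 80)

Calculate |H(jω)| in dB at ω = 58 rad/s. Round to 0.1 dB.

20.1 dB

Substitute s = j58:
Numerator: 1000 = 1000 + j0
Denominator: (j58) + 80 = 80 + j58
|N| = √(1000² + 0²) ≈ 1000, ∠N ≈ 0.00°
|D| = √(80² + 58²) ≈ 98.813, ∠D ≈ 35.94°
|H| = 1000 / 98.813 ≈ 10.12
Gain = 20 log₁₀(10.12) ≈ 20.10 dB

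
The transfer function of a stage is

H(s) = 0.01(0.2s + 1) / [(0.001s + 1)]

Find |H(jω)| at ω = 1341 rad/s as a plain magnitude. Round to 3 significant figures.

1.60

At ω = 1341 rad/s:
zero (1 + j1341·0.2) = 1 + j268.2 → |·| ≈ 268.2, ∠ ≈ 89.79°
pole (1 + j1341·0.001) = 1 + j1.341 → |·| ≈ 1.6728, ∠ ≈ 53.29°
|H| = 0.01 · 268.2 / (1.6728) ≈ 1.6033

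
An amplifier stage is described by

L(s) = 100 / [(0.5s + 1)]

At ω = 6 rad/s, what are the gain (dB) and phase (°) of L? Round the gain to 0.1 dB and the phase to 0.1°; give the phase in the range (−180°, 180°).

At ω = 6 rad/s:
pole (1 + j6·0.5) = 1 + j3 → |·| ≈ 3.1623, ∠ ≈ 71.57°
|L| = 100 · 1 / (3.1623) ≈ 31.623
Gain = 20 log₁₀(31.623) ≈ 30.00 dB
∠L = (0°) − (71.57°) = -71.57°

30.0 dB, -71.6°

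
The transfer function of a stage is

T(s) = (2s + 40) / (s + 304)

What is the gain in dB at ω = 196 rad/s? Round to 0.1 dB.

0.7 dB

Substitute s = j196:
Numerator: 2(j196) + 40 = 40 + j392
Denominator: (j196) + 304 = 304 + j196
|N| = √(40² + 392²) ≈ 394.04, ∠N ≈ 84.17°
|D| = √(304² + 196²) ≈ 361.71, ∠D ≈ 32.81°
|T| = 394.04 / 361.71 ≈ 1.0894
Gain = 20 log₁₀(1.0894) ≈ 0.74 dB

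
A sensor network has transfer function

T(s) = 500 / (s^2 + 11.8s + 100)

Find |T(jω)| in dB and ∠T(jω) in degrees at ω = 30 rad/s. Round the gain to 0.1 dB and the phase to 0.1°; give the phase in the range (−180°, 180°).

-4.9 dB, -156.1°

At s = jω = j30:
quadratic: (j30)² + 11.8·j30 + 100 = -800 + j354 → |·| ≈ 874.82, ∠ ≈ 156.13°
|T| = 500 / 874.82 ≈ 0.57155
Gain = 20 log₁₀(0.57155) ≈ -4.86 dB
∠T = 0.00° − 156.13° = -156.13°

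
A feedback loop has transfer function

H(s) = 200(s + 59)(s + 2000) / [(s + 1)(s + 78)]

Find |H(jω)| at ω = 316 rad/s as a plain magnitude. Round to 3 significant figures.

At s = jω = j316:
zero (s+59): 59 + j316 → |·| = √(59²+316²) = √103337 ≈ 321.46, ∠ = arctan(316/59) ≈ 79.42°
zero (s+2000): 2000 + j316 → |·| = √(2000²+316²) = √4099856 ≈ 2024.8, ∠ = arctan(316/2000) ≈ 8.98°
pole (s+1): 1 + j316 → |·| = √(1²+316²) = √99857 ≈ 316, ∠ = arctan(316/1) ≈ 89.82°
pole (s+78): 78 + j316 → |·| = √(78²+316²) = √105940 ≈ 325.48, ∠ = arctan(316/78) ≈ 76.13°
|H| = 200 · 6.5089e+05 / 1.0285e+05 ≈ 1265.7

1.27e+03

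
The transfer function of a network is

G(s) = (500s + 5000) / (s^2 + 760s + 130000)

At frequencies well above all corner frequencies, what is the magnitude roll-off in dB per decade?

Each pole contributes −20 dB/decade at high frequency; each zero contributes +20 dB/decade.
Net: 1 zero(s) − 2 pole(s) → -20 dB/decade.

-20 dB/decade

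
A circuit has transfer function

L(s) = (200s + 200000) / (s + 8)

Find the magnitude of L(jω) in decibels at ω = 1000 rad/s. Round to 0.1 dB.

49.0 dB

Substitute s = j1000:
Numerator: 200(j1000) + 200000 = 200000 + j200000
Denominator: (j1000) + 8 = 8 + j1000
|N| = √(200000² + 200000²) ≈ 2.8284e+05, ∠N ≈ 45.00°
|D| = √(8² + 1000²) ≈ 1000, ∠D ≈ 89.54°
|L| = 2.8284e+05 / 1000 ≈ 282.84
Gain = 20 log₁₀(282.84) ≈ 49.03 dB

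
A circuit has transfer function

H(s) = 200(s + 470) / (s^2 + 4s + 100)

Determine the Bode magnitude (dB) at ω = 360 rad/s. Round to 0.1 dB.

-0.8 dB

At s = jω = j360:
zero (s+470): 470 + j360 → |·| = √(470²+360²) = √350500 ≈ 592.03, ∠ = arctan(360/470) ≈ 37.45°
quadratic: (j360)² + 4·j360 + 100 = -129500 + j1440 → |·| ≈ 1.2951e+05, ∠ ≈ 179.36°
|H| = 200 · 592.03 / 1.2951e+05 ≈ 0.91426
Gain = 20 log₁₀(0.91426) ≈ -0.78 dB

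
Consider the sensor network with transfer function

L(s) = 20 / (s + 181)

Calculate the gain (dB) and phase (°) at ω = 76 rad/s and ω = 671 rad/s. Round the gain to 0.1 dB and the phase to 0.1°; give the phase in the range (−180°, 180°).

ω = 76: -19.8 dB, -22.8°; ω = 671: -30.8 dB, -74.9°

At s = jω = j76:
pole (s+181): 181 + j76 → |·| = √(181²+76²) = √38537 ≈ 196.31, ∠ = arctan(76/181) ≈ 22.78°
|L| = 20 / 196.31 ≈ 0.10188
Gain = 20 log₁₀(0.10188) ≈ -19.84 dB
∠L = 0.00° − 22.78° = -22.78°

At s = jω = j671:
pole (s+181): 181 + j671 → |·| = √(181²+671²) = √483002 ≈ 694.98, ∠ = arctan(671/181) ≈ 74.90°
|L| = 20 / 694.98 ≈ 0.028778
Gain = 20 log₁₀(0.028778) ≈ -30.82 dB
∠L = 0.00° − 74.90° = -74.90°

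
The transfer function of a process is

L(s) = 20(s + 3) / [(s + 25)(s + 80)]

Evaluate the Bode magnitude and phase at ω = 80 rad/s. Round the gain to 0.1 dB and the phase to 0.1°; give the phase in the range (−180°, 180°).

-15.5 dB, -29.8°

At s = jω = j80:
zero (s+3): 3 + j80 → |·| = √(3²+80²) = √6409 ≈ 80.056, ∠ = arctan(80/3) ≈ 87.85°
pole (s+25): 25 + j80 → |·| = √(25²+80²) = √7025 ≈ 83.815, ∠ = arctan(80/25) ≈ 72.65°
pole (s+80): 80 + j80 → |·| = √(80²+80²) = √12800 ≈ 113.14, ∠ = arctan(80/80) ≈ 45.00°
|L| = 20 · 80.056 / 9482.8 ≈ 0.16884
Gain = 20 log₁₀(0.16884) ≈ -15.45 dB
∠L = 87.85° − 117.65° = -29.80°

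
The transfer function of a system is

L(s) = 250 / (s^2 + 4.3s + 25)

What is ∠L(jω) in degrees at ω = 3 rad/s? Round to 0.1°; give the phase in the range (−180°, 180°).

-38.9°

At s = jω = j3:
quadratic: (j3)² + 4.3·j3 + 25 = 16 + j12.9 → |·| ≈ 20.553, ∠ ≈ 38.88°
∠L = 0.00° − 38.88° = -38.88°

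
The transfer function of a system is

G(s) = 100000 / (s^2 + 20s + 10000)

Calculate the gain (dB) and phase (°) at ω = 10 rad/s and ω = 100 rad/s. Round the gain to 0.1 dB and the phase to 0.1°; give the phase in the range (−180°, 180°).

ω = 10: 20.1 dB, -1.2°; ω = 100: 34.0 dB, -90.0°

At s = jω = j10:
quadratic: (j10)² + 20·j10 + 10000 = 9900 + j200 → |·| ≈ 9902, ∠ ≈ 1.16°
|G| = 100000 / 9902 ≈ 10.099
Gain = 20 log₁₀(10.099) ≈ 20.09 dB
∠G = 0.00° − 1.16° = -1.16°

At s = jω = j100:
quadratic: (j100)² + 20·j100 + 10000 = 0 + j2000 → |·| ≈ 2000, ∠ ≈ 90.00°
|G| = 100000 / 2000 ≈ 50
Gain = 20 log₁₀(50) ≈ 33.98 dB
∠G = 0.00° − 90.00° = -90.00°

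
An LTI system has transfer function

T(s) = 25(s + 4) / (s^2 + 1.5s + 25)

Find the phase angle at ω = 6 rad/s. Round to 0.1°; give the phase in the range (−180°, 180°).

At s = jω = j6:
zero (s+4): 4 + j6 → |·| = √(4²+6²) = √52 ≈ 7.2111, ∠ = arctan(6/4) ≈ 56.31°
quadratic: (j6)² + 1.5·j6 + 25 = -11 + j9 → |·| ≈ 14.213, ∠ ≈ 140.71°
∠T = 56.31° − 140.71° = -84.40°

-84.4°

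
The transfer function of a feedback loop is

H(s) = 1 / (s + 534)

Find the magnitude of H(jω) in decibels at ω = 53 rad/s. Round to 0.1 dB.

At s = jω = j53:
pole (s+534): 534 + j53 → |·| = √(534²+53²) = √287965 ≈ 536.62, ∠ = arctan(53/534) ≈ 5.67°
|H| = 1 / 536.62 ≈ 0.0018635
Gain = 20 log₁₀(0.0018635) ≈ -54.59 dB

-54.6 dB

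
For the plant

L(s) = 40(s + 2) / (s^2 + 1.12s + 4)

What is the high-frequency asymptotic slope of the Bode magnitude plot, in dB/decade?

Each pole contributes −20 dB/decade at high frequency; each zero contributes +20 dB/decade.
Net: 1 zero(s) − 2 pole(s) → -20 dB/decade.

-20 dB/decade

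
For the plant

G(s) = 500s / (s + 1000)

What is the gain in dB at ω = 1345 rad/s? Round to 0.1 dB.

At s = jω = j1345:
zero at origin: s = j1345 → |·| = 1345, ∠ = 90.00°
pole (s+1000): 1000 + j1345 → |·| = √(1000²+1345²) = √2809025 ≈ 1676, ∠ = arctan(1345/1000) ≈ 53.37°
|G| = 500 · 1345 / 1676 ≈ 401.25
Gain = 20 log₁₀(401.25) ≈ 52.07 dB

52.1 dB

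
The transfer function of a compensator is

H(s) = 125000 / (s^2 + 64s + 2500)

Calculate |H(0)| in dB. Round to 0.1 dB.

34.0 dB

H(0) = 125000 / 2500 = 50
20 log₁₀(50) ≈ 33.98 dB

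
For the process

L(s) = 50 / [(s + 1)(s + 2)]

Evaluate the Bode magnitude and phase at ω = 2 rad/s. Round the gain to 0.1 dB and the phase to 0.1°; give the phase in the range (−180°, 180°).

18.0 dB, -108.4°

At s = jω = j2:
pole (s+1): 1 + j2 → |·| = √(1²+2²) = √5 ≈ 2.2361, ∠ = arctan(2/1) ≈ 63.43°
pole (s+2): 2 + j2 → |·| = √(2²+2²) = √8 ≈ 2.8284, ∠ = arctan(2/2) ≈ 45.00°
|L| = 50 / 6.3246 ≈ 7.9056
Gain = 20 log₁₀(7.9056) ≈ 17.96 dB
∠L = 0.00° − 108.43° = -108.43°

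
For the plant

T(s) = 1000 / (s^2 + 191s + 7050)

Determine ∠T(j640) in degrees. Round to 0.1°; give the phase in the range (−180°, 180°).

-163.1°

Substitute s = j640:
Numerator: 1000 = 1000 + j0
Denominator: (j640)^2 + 191(j640) + 7050 = -402550 + j122240
|N| = √(1000² + 0²) ≈ 1000, ∠N ≈ 0.00°
|D| = √(402550² + 122240²) ≈ 4.207e+05, ∠D ≈ 163.11°
∠T = 0.00° − 163.11° = -163.11°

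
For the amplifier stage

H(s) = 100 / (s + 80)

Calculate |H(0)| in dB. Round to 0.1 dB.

1.9 dB

H(0) = 100 / 80 = 1.25
20 log₁₀(1.25) ≈ 1.94 dB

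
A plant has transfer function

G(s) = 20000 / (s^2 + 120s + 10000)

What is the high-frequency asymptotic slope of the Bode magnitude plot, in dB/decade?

Each pole contributes −20 dB/decade at high frequency; each zero contributes +20 dB/decade.
Net: 0 zero(s) − 2 pole(s) → -40 dB/decade.

-40 dB/decade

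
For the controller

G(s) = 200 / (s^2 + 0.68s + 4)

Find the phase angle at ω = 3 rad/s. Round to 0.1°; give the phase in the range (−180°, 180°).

-157.8°

At s = jω = j3:
quadratic: (j3)² + 0.68·j3 + 4 = -5 + j2.04 → |·| ≈ 5.4001, ∠ ≈ 157.80°
∠G = 0.00° − 157.80° = -157.80°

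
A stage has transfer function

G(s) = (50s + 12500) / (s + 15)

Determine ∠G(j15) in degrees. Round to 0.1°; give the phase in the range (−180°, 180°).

-41.6°

Substitute s = j15:
Numerator: 50(j15) + 12500 = 12500 + j750
Denominator: (j15) + 15 = 15 + j15
|N| = √(12500² + 750²) ≈ 12522, ∠N ≈ 3.43°
|D| = √(15² + 15²) ≈ 21.213, ∠D ≈ 45.00°
∠G = 3.43° − 45.00° = -41.57°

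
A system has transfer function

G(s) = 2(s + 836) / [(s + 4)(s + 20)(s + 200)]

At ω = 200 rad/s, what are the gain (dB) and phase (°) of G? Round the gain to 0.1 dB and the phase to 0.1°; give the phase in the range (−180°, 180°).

-76.4 dB, 155.3°

At s = jω = j200:
zero (s+836): 836 + j200 → |·| = √(836²+200²) = √738896 ≈ 859.59, ∠ = arctan(200/836) ≈ 13.45°
pole (s+4): 4 + j200 → |·| = √(4²+200²) = √40016 ≈ 200.04, ∠ = arctan(200/4) ≈ 88.85°
pole (s+20): 20 + j200 → |·| = √(20²+200²) = √40400 ≈ 201, ∠ = arctan(200/20) ≈ 84.29°
pole (s+200): 200 + j200 → |·| = √(200²+200²) = √80000 ≈ 282.84, ∠ = arctan(200/200) ≈ 45.00°
|G| = 2 · 859.59 / 1.1372e+07 ≈ 0.00015118
Gain = 20 log₁₀(0.00015118) ≈ -76.41 dB
∠G = 13.45° − 218.14° = -204.69° ≡ 155.31° (principal value)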